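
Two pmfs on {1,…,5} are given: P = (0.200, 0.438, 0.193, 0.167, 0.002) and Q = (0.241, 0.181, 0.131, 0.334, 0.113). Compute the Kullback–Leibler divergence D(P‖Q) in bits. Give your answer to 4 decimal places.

0.4339 bits

D(P‖Q) = Σ p·log₂(p/q).
  0.200·log₂(0.200/0.241) = -0.05381
  0.438·log₂(0.438/0.181) = 0.55842
  0.193·log₂(0.193/0.131) = 0.10789
  0.167·log₂(0.167/0.334) = -0.16700
  0.002·log₂(0.002/0.113) = -0.01164
D(P‖Q) = 0.4339 bits.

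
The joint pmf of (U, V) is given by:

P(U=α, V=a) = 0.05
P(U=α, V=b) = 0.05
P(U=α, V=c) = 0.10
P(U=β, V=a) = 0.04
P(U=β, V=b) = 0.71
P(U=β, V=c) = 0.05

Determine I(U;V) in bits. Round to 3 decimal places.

Marginals: p(U) = (0.2000, 0.8000), p(V) = (0.0900, 0.7600, 0.1500).
I(U;V) = Σ p(x,y)·log₂[p(x,y)/(p(x)p(y))].
  (α,a): 0.05·log₂(2.7778) = 0.0737
  (α,b): 0.05·log₂(0.3289) = -0.0802
  (α,c): 0.10·log₂(3.3333) = 0.1737
  (β,a): 0.04·log₂(0.5556) = -0.0339
  (β,b): 0.71·log₂(1.1678) = 0.1589
  (β,c): 0.05·log₂(0.4167) = -0.0632
Sum = 0.229 bits.

0.229 bits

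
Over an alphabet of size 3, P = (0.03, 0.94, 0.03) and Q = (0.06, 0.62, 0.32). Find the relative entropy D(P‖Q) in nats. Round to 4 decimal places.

0.2994 nats

D(P‖Q) = Σ p·ln(p/q).
  0.03·ln(0.03/0.06) = -0.02079
  0.94·ln(0.94/0.62) = 0.39119
  0.03·ln(0.03/0.32) = -0.07101
D(P‖Q) = 0.2994 nats.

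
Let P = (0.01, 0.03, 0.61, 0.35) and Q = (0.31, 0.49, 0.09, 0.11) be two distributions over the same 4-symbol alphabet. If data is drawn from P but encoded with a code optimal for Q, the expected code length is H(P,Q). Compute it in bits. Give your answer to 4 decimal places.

3.2814 bits

H(P,Q) = −Σ p·log₂ q.
  −0.01·log₂(0.31) = 0.01690
  −0.03·log₂(0.49) = 0.03087
  −0.61·log₂(0.09) = 2.11910
  −0.35·log₂(0.11) = 1.11455
H(P,Q) = 3.2814 bits.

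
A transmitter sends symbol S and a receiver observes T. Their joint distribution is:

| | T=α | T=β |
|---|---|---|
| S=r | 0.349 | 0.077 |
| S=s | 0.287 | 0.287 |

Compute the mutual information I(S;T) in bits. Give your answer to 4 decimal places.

Marginals: p(S) = (0.4260, 0.5740), p(T) = (0.6360, 0.3640).
I(S;T) = H(S) + H(T) − H(S,T).
H(S) = 0.9841, H(T) = 0.9460, H(S,T) = 1.8486.
I(S;T) = 0.9841 + 0.9460 − 1.8486 = 0.0815 bits.

0.0815 bits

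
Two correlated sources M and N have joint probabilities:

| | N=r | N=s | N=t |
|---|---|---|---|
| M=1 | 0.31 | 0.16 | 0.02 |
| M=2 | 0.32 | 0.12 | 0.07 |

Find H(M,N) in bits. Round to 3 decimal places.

H(M,N) = −Σ p(x,y)·log₂ p(x,y) over all 6 cells.
  cell (1,r): −0.31·log₂0.31 = 0.5238
  cell (1,s): −0.16·log₂0.16 = 0.4230
  cell (1,t): −0.02·log₂0.02 = 0.1129
  cell (2,r): −0.32·log₂0.32 = 0.5260
  cell (2,s): −0.12·log₂0.12 = 0.3671
  cell (2,t): −0.07·log₂0.07 = 0.2686
Sum = 2.221 bits.

2.221 bits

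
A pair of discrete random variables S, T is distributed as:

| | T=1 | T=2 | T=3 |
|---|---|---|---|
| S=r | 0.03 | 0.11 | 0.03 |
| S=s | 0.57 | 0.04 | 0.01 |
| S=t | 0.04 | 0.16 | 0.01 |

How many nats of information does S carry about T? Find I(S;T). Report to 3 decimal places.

Marginals: p(S) = (0.1700, 0.6200, 0.2100), p(T) = (0.6400, 0.3100, 0.0500).
I(S;T) = H(S) + H(T) − H(S,T).
H(S) = 0.9254, H(T) = 0.7985, H(S,T) = 1.4164.
I(S;T) = 0.9254 + 0.7985 − 1.4164 = 0.307 nats.

0.307 nats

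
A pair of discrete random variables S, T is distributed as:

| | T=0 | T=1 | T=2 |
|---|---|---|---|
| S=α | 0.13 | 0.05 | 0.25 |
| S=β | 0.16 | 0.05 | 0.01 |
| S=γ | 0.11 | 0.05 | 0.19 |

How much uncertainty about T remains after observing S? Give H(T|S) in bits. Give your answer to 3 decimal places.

1.292 bits

Marginals: p(S) = (0.4300, 0.2200, 0.3500), p(T) = (0.4000, 0.1500, 0.4500).
H(T|S) = Σ p(S) · H(T|S=·).
  S=α: p=0.4300, H(T|S=α) = 1.3376
  S=β: p=0.2200, H(T|S=β) = 1.0226
  S=γ: p=0.3500, H(T|S=γ) = 1.4043
Weighted sum = 1.292 bits.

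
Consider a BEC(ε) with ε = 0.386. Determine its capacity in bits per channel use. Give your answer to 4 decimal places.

0.6140 bits

Binary erasure channel: capacity C = 1 − ε.
C = 1 − 0.386 = 0.6140 bits per channel use.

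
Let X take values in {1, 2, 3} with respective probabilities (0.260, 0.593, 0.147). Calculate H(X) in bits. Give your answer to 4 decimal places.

1.3590 bits

H(X) = −Σ p·log₂ p.
  −(0.260)·log₂(0.260) = 0.50529
  −(0.593)·log₂(0.593) = 0.44706
  −(0.147)·log₂(0.147) = 0.40662
Sum: 0.50529 + 0.44706 + 0.40662 = 1.3590 bits.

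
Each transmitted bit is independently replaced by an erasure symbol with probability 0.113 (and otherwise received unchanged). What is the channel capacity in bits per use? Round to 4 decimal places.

0.8870 bits

Binary erasure channel: capacity C = 1 − ε.
C = 1 − 0.113 = 0.8870 bits per channel use.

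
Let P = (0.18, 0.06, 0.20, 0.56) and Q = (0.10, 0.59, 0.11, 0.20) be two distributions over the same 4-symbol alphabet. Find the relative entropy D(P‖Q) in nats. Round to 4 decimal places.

D(P‖Q) = Σ p·ln(p/q).
  0.18·ln(0.18/0.10) = 0.10580
  0.06·ln(0.06/0.59) = -0.13715
  0.20·ln(0.20/0.11) = 0.11957
  0.56·ln(0.56/0.20) = 0.57659
D(P‖Q) = 0.6648 nats.

0.6648 nats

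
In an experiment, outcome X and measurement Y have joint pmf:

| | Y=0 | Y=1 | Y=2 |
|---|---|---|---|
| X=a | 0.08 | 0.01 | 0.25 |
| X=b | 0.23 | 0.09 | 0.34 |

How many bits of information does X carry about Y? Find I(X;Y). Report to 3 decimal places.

0.042 bits

Marginals: p(X) = (0.3400, 0.6600), p(Y) = (0.3100, 0.1000, 0.5900).
I(X;Y) = Σ p(x,y)·log₂[p(x,y)/(p(x)p(y))].
  (a,0): 0.08·log₂(0.7590) = -0.0318
  (a,1): 0.01·log₂(0.2941) = -0.0177
  (a,2): 0.25·log₂(1.2463) = 0.0794
  (b,0): 0.23·log₂(1.1241) = 0.0388
  (b,1): 0.09·log₂(1.3636) = 0.0403
  (b,2): 0.34·log₂(0.8731) = -0.0665
Sum = 0.042 bits.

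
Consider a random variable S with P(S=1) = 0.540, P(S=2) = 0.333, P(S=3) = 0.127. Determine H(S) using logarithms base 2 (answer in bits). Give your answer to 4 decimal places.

1.3864 bits

H(S) = −Σ p·log₂ p.
  −(0.540)·log₂(0.540) = 0.48004
  −(0.333)·log₂(0.333) = 0.52827
  −(0.127)·log₂(0.127) = 0.37809
Sum: 0.48004 + 0.52827 + 0.37809 = 1.3864 bits.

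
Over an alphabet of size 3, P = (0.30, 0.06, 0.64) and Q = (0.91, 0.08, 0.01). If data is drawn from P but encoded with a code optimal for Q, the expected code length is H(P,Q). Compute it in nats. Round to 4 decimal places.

H(P,Q) = −Σ p·ln q.
  −0.30·ln(0.91) = 0.02829
  −0.06·ln(0.08) = 0.15154
  −0.64·ln(0.01) = 2.94731
H(P,Q) = 3.1271 nats.

3.1271 nats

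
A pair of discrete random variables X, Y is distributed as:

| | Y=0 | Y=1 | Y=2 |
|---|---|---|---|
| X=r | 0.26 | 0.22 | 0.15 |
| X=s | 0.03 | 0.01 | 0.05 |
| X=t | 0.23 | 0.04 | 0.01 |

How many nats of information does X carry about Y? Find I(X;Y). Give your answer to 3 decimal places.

0.104 nats

Marginals: p(X) = (0.6300, 0.0900, 0.2800), p(Y) = (0.5200, 0.2700, 0.2100).
I(X;Y) = H(X) + H(Y) − H(X,Y).
H(X) = 0.8642, H(Y) = 1.0213, H(X,Y) = 1.7818.
I(X;Y) = 0.8642 + 1.0213 − 1.7818 = 0.104 nats.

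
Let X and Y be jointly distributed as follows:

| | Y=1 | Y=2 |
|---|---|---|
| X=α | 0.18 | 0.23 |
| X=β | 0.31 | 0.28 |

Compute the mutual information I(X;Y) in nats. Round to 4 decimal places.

Marginals: p(X) = (0.4100, 0.5900), p(Y) = (0.4900, 0.5100).
I(X;Y) = Σ p(x,y)·ln[p(x,y)/(p(x)p(y))].
  (α,1): 0.18·ln(0.8960) = -0.01977
  (α,2): 0.23·ln(1.1000) = 0.02191
  (β,1): 0.31·ln(1.0723) = 0.02164
  (β,2): 0.28·ln(0.9305) = -0.02016
Sum = 0.0036 nats.

0.0036 nats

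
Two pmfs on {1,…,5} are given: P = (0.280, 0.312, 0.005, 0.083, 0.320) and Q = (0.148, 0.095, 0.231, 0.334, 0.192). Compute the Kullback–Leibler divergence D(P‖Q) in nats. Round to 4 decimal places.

D(P‖Q) = Σ p·ln(p/q).
  0.280·ln(0.280/0.148) = 0.17852
  0.312·ln(0.312/0.095) = 0.37101
  0.005·ln(0.005/0.231) = -0.01916
  0.083·ln(0.083/0.334) = -0.11556
  0.320·ln(0.320/0.192) = 0.16346
D(P‖Q) = 0.5783 nats.

0.5783 nats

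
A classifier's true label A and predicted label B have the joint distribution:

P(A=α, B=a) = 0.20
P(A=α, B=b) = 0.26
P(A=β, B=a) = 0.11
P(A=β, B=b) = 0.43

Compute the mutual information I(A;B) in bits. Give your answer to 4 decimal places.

0.0450 bits

Marginals: p(A) = (0.4600, 0.5400), p(B) = (0.3100, 0.6900).
I(A;B) = Σ p(x,y)·log₂[p(x,y)/(p(x)p(y))].
  (α,a): 0.20·log₂(1.4025) = 0.09761
  (α,b): 0.26·log₂(0.8192) = -0.07483
  (β,a): 0.11·log₂(0.6571) = -0.06664
  (β,b): 0.43·log₂(1.1541) = 0.08888
Sum = 0.0450 bits.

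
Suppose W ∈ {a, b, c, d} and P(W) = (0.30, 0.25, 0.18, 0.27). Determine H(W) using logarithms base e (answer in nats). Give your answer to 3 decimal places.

H(W) = −Σ p·ln p.
  −(0.30)·ln(0.30) = 0.3612
  −(0.25)·ln(0.25) = 0.3466
  −(0.18)·ln(0.18) = 0.3087
  −(0.27)·ln(0.27) = 0.3535
Sum: 0.3612 + 0.3466 + 0.3087 + 0.3535 = 1.370 nats.

1.370 nats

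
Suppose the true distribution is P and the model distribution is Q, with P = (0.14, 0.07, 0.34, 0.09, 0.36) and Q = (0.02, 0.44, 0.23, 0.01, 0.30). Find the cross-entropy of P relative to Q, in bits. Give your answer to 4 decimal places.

2.8172 bits

H(P,Q) = −Σ p·log₂ q.
  −0.14·log₂(0.02) = 0.79014
  −0.07·log₂(0.44) = 0.08291
  −0.34·log₂(0.23) = 0.72090
  −0.09·log₂(0.01) = 0.59795
  −0.36·log₂(0.30) = 0.62531
H(P,Q) = 2.8172 bits.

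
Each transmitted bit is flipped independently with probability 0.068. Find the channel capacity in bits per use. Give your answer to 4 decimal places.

0.6416 bits

Binary symmetric channel: C = 1 − h₂(ε) where h₂ is the binary entropy function.
h₂(0.068) = −0.068·log₂0.068 − 0.932·log₂0.932 = 0.3584.
C = 1 − 0.3584 = 0.6416 bits per channel use.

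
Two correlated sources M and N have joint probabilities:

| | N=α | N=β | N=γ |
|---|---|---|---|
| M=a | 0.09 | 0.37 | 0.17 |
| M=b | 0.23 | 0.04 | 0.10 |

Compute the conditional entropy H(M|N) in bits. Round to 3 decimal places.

0.720 bits

Marginals: p(M) = (0.6300, 0.3700), p(N) = (0.3200, 0.4100, 0.2700).
H(M|N) = Σ p(N) · H(M|N=·).
  N=α: p=0.3200, H(M|N=α) = 0.8571
  N=β: p=0.4100, H(M|N=β) = 0.4612
  N=γ: p=0.2700, H(M|N=γ) = 0.9510
Weighted sum = 0.720 bits.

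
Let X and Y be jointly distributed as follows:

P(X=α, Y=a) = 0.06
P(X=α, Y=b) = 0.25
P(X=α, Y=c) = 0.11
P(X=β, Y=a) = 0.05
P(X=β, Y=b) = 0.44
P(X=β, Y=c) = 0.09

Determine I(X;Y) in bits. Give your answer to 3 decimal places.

0.022 bits

Marginals: p(X) = (0.4200, 0.5800), p(Y) = (0.1100, 0.6900, 0.2000).
I(X;Y) = Σ p(x,y)·log₂[p(x,y)/(p(x)p(y))].
  (α,a): 0.06·log₂(1.2987) = 0.0226
  (α,b): 0.25·log₂(0.8627) = -0.0533
  (α,c): 0.11·log₂(1.3095) = 0.0428
  (β,a): 0.05·log₂(0.7837) = -0.0176
  (β,b): 0.44·log₂(1.0995) = 0.0602
  (β,c): 0.09·log₂(0.7759) = -0.0330
Sum = 0.022 bits.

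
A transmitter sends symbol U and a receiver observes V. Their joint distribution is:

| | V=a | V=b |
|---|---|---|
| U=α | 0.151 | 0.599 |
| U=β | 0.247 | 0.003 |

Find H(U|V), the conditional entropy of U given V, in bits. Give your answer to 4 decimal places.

0.4084 bits

Chain rule: H(U|V) = H(U,V) − H(V).
Marginals: p(U) = (0.7500, 0.2500), p(V) = (0.3980, 0.6020).
H(U,V) = 1.3782 bits; H(V) = 0.9698 bits.
H(U|V) = 1.3782 − 0.9698 = 0.4084 bits.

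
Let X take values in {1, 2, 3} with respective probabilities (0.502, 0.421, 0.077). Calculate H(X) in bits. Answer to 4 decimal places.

1.3094 bits

H(X) = −Σ p·log₂ p.
  −(0.502)·log₂(0.502) = 0.49911
  −(0.421)·log₂(0.421) = 0.52545
  −(0.077)·log₂(0.077) = 0.28482
Sum: 0.49911 + 0.52545 + 0.28482 = 1.3094 bits.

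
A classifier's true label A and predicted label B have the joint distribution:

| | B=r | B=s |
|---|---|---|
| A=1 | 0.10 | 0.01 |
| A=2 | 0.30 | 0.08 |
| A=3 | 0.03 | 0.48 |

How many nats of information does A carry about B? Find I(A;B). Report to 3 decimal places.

0.340 nats

Marginals: p(A) = (0.1100, 0.3800, 0.5100), p(B) = (0.4300, 0.5700).
I(A;B) = H(A) + H(B) − H(A,B).
H(A) = 0.9539, H(B) = 0.6833, H(A,B) = 1.2971.
I(A;B) = 0.9539 + 0.6833 − 1.2971 = 0.340 nats.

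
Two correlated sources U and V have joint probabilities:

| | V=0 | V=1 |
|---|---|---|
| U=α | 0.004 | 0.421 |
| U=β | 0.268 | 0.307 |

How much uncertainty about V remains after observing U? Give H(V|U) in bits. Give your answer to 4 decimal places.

0.6058 bits

Marginals: p(U) = (0.4250, 0.5750), p(V) = (0.2720, 0.7280).
H(V|U) = Σ p(U) · H(V|U=·).
  U=α: p=0.4250, H(V|U=α) = 0.0769
  U=β: p=0.5750, H(V|U=β) = 0.9967
Weighted sum = 0.6058 bits.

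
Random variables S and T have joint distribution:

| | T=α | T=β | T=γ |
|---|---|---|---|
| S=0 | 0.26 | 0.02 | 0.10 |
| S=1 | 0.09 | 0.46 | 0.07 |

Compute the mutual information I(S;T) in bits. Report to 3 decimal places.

Marginals: p(S) = (0.3800, 0.6200), p(T) = (0.3500, 0.4800, 0.1700).
I(S;T) = Σ p(x,y)·log₂[p(x,y)/(p(x)p(y))].
  (0,α): 0.26·log₂(1.9549) = 0.2514
  (0,β): 0.02·log₂(0.1096) = -0.0638
  (0,γ): 0.10·log₂(1.5480) = 0.0630
  (1,α): 0.09·log₂(0.4147) = -0.1143
  (1,β): 0.46·log₂(1.5457) = 0.2890
  (1,γ): 0.07·log₂(0.6641) = -0.0413
Sum = 0.384 bits.

0.384 bits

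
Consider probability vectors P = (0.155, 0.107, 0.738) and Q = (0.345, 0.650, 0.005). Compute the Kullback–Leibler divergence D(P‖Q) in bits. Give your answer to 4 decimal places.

D(P‖Q) = Σ p·log₂(p/q).
  0.155·log₂(0.155/0.345) = -0.17892
  0.107·log₂(0.107/0.650) = -0.27850
  0.738·log₂(0.738/0.005) = 5.31770
D(P‖Q) = 4.8603 bits.

4.8603 bits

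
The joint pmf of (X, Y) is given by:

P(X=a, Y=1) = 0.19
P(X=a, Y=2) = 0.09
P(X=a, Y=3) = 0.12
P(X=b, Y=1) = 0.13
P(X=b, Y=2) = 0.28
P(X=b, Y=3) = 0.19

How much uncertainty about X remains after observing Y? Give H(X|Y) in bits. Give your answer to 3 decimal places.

0.906 bits

Marginals: p(X) = (0.4000, 0.6000), p(Y) = (0.3200, 0.3700, 0.3100).
H(X|Y) = Σ p(Y) · H(X|Y=·).
  Y=1: p=0.3200, H(X|Y=1) = 0.9745
  Y=2: p=0.3700, H(X|Y=2) = 0.8004
  Y=3: p=0.3100, H(X|Y=3) = 0.9629
Weighted sum = 0.906 bits.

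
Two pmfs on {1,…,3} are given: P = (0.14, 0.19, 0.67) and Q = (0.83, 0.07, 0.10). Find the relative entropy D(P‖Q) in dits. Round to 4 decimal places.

0.5277 dits

D(P‖Q) = Σ p·log₁₀(p/q).
  0.14·log₁₀(0.14/0.83) = -0.10821
  0.19·log₁₀(0.19/0.07) = 0.08239
  0.67·log₁₀(0.67/0.10) = 0.55347
D(P‖Q) = 0.5277 dits.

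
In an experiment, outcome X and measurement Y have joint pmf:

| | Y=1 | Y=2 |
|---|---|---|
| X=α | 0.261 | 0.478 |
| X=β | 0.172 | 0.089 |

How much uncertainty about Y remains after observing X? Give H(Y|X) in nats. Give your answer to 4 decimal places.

Chain rule: H(Y|X) = H(X,Y) − H(X).
Marginals: p(X) = (0.7390, 0.2610), p(Y) = (0.4330, 0.5670).
H(X,Y) = 1.2215 nats; H(X) = 0.5741 nats.
H(Y|X) = 1.2215 − 0.5741 = 0.6474 nats.

0.6474 nats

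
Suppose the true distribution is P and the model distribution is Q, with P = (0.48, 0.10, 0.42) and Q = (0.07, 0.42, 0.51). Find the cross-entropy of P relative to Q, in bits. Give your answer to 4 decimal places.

H(P,Q) = −Σ p·log₂ q.
  −0.48·log₂(0.07) = 1.84152
  −0.10·log₂(0.42) = 0.12515
  −0.42·log₂(0.51) = 0.40800
H(P,Q) = 2.3747 bits.

2.3747 bits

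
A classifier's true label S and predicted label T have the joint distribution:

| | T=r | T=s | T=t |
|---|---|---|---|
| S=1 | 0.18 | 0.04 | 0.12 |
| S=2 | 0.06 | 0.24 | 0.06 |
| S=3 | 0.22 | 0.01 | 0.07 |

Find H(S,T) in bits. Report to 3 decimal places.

H(S,T) = −Σ p(x,y)·log₂ p(x,y) over all 9 cells.
  cell (1,r): −0.18·log₂0.18 = 0.4453
  cell (1,s): −0.04·log₂0.04 = 0.1858
  cell (1,t): −0.12·log₂0.12 = 0.3671
  cell (2,r): −0.06·log₂0.06 = 0.2435
  cell (2,s): −0.24·log₂0.24 = 0.4941
  cell (2,t): −0.06·log₂0.06 = 0.2435
  cell (3,r): −0.22·log₂0.22 = 0.4806
  cell (3,s): −0.01·log₂0.01 = 0.0664
  cell (3,t): −0.07·log₂0.07 = 0.2686
Sum = 2.795 bits.

2.795 bits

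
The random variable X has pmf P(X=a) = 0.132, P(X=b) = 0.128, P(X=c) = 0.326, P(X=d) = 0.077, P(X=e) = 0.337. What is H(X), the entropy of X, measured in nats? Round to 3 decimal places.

H(X) = −Σ p·ln p.
  −(0.132)·ln(0.132) = 0.2673
  −(0.128)·ln(0.128) = 0.2631
  −(0.326)·ln(0.326) = 0.3654
  −(0.077)·ln(0.077) = 0.1974
  −(0.337)·ln(0.337) = 0.3665
Sum: 0.2673 + 0.2631 + 0.3654 + 0.1974 + 0.3665 = 1.460 nats.

1.460 nats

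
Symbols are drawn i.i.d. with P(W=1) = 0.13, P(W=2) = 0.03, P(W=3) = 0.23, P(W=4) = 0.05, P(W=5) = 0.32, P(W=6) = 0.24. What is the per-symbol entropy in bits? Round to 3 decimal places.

H(W) = −Σ p·log₂ p.
  −(0.13)·log₂(0.13) = 0.3826
  −(0.03)·log₂(0.03) = 0.1518
  −(0.23)·log₂(0.23) = 0.4877
  −(0.05)·log₂(0.05) = 0.2161
  −(0.32)·log₂(0.32) = 0.5260
  −(0.24)·log₂(0.24) = 0.4941
Sum: 0.3826 + 0.1518 + 0.4877 + 0.2161 + 0.5260 + 0.4941 = 2.258 bits.

2.258 bits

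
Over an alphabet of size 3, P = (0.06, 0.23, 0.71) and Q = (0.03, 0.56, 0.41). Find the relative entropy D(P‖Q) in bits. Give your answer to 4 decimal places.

D(P‖Q) = Σ p·log₂(p/q).
  0.06·log₂(0.06/0.03) = 0.06000
  0.23·log₂(0.23/0.56) = -0.29527
  0.71·log₂(0.71/0.41) = 0.56246
D(P‖Q) = 0.3272 bits.

0.3272 bits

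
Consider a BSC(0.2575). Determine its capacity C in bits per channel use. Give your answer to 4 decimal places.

0.1770 bits

Binary symmetric channel: C = 1 − h₂(ε) where h₂ is the binary entropy function.
h₂(0.2575) = −0.2575·log₂0.2575 − 0.7425·log₂0.7425 = 0.8230.
C = 1 − 0.8230 = 0.1770 bits per channel use.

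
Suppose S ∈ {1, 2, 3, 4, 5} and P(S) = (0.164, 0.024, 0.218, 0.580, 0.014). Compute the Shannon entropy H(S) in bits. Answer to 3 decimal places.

1.578 bits

H(S) = −Σ p·log₂ p.
  −(0.164)·log₂(0.164) = 0.4278
  −(0.024)·log₂(0.024) = 0.1291
  −(0.218)·log₂(0.218) = 0.4791
  −(0.580)·log₂(0.580) = 0.4558
  −(0.014)·log₂(0.014) = 0.0862
Sum: 0.4278 + 0.1291 + 0.4791 + 0.4558 + 0.0862 = 1.578 bits.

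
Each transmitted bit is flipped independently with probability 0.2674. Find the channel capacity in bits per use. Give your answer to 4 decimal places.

0.1623 bits

Binary symmetric channel: C = 1 − h₂(ε) where h₂ is the binary entropy function.
h₂(0.2674) = −0.2674·log₂0.2674 − 0.7326·log₂0.7326 = 0.8377.
C = 1 − 0.8377 = 0.1623 bits per channel use.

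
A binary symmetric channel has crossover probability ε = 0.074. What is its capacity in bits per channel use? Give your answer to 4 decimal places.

Binary symmetric channel: C = 1 − h₂(ε) where h₂ is the binary entropy function.
h₂(0.074) = −0.074·log₂0.074 − 0.926·log₂0.926 = 0.3807.
C = 1 − 0.3807 = 0.6193 bits per channel use.

0.6193 bits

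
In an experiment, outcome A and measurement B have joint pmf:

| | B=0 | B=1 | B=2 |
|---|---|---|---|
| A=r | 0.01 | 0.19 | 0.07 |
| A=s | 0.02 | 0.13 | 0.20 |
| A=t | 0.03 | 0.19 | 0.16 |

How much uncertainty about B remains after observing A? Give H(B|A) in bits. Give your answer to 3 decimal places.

Chain rule: H(B|A) = H(A,B) − H(A).
Marginals: p(A) = (0.2700, 0.3500, 0.3800), p(B) = (0.0600, 0.5100, 0.4300).
H(A,B) = 2.7801 bits; H(A) = 1.5706 bits.
H(B|A) = 2.7801 − 1.5706 = 1.210 bits.

1.210 bits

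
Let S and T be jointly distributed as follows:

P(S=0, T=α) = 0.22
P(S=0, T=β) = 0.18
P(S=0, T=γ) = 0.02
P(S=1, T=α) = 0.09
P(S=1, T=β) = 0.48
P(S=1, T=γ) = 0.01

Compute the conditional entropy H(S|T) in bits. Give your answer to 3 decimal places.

Chain rule: H(S|T) = H(S,T) − H(T).
Marginals: p(S) = (0.4200, 0.5800), p(T) = (0.3100, 0.6600, 0.0300).
H(S,T) = 1.9261 bits; H(T) = 1.0712 bits.
H(S|T) = 1.9261 − 1.0712 = 0.855 bits.

0.855 bits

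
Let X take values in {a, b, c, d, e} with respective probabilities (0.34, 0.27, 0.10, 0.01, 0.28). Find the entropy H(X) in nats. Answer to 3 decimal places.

H(X) = −Σ p·ln p.
  −(0.34)·ln(0.34) = 0.3668
  −(0.27)·ln(0.27) = 0.3535
  −(0.10)·ln(0.10) = 0.2303
  −(0.01)·ln(0.01) = 0.0461
  −(0.28)·ln(0.28) = 0.3564
Sum: 0.3668 + 0.3535 + 0.2303 + 0.0461 + 0.3564 = 1.353 nats.

1.353 nats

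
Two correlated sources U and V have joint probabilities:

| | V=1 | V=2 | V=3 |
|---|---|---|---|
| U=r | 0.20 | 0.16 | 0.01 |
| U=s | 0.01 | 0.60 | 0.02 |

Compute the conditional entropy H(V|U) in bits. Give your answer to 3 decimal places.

Marginals: p(U) = (0.3700, 0.6300), p(V) = (0.2100, 0.7600, 0.0300).
H(V|U) = Σ p(U) · H(V|U=·).
  U=r: p=0.3700, H(V|U=r) = 1.1435
  U=s: p=0.6300, H(V|U=s) = 0.3199
Weighted sum = 0.625 bits.

0.625 bits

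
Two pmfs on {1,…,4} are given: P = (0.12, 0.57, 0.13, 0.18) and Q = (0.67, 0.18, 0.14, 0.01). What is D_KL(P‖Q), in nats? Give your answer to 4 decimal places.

0.9613 nats

D(P‖Q) = Σ p·ln(p/q).
  0.12·ln(0.12/0.67) = -0.20637
  0.57·ln(0.57/0.18) = 0.65703
  0.13·ln(0.13/0.14) = -0.00963
  0.18·ln(0.18/0.01) = 0.52027
D(P‖Q) = 0.9613 nats.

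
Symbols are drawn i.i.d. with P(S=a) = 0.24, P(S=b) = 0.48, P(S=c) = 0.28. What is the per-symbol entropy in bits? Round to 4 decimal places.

1.5166 bits

H(S) = −Σ p·log₂ p.
  −(0.24)·log₂(0.24) = 0.49413
  −(0.48)·log₂(0.48) = 0.50827
  −(0.28)·log₂(0.28) = 0.51422
Sum: 0.49413 + 0.50827 + 0.51422 = 1.5166 bits.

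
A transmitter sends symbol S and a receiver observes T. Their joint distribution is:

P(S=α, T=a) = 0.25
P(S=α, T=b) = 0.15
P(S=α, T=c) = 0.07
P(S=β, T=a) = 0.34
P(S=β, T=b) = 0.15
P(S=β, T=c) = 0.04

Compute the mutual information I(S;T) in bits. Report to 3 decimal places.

Marginals: p(S) = (0.4700, 0.5300), p(T) = (0.5900, 0.3000, 0.1100).
I(S;T) = H(S) + H(T) − H(S,T).
H(S) = 0.9974, H(T) = 1.3205, H(S,T) = 2.3046.
I(S;T) = 0.9974 + 1.3205 − 2.3046 = 0.013 bits.

0.013 bits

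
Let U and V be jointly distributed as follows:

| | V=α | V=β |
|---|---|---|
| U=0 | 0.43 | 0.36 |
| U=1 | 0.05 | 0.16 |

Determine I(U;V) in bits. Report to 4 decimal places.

Marginals: p(U) = (0.7900, 0.2100), p(V) = (0.4800, 0.5200).
I(U;V) = H(U) + H(V) − H(U,V).
H(U) = 0.7415, H(V) = 0.9988, H(U,V) = 1.6933.
I(U;V) = 0.7415 + 0.9988 − 1.6933 = 0.0470 bits.

0.0470 bits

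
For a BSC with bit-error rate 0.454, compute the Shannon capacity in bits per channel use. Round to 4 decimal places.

0.0061 bits

Binary symmetric channel: C = 1 − h₂(ε) where h₂ is the binary entropy function.
h₂(0.454) = −0.454·log₂0.454 − 0.546·log₂0.546 = 0.9939.
C = 1 − 0.9939 = 0.0061 bits per channel use.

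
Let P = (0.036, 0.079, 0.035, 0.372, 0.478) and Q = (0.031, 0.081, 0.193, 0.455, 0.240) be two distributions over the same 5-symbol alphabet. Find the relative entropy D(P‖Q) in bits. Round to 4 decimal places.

D(P‖Q) = Σ p·log₂(p/q).
  0.036·log₂(0.036/0.031) = 0.00777
  0.079·log₂(0.079/0.081) = -0.00285
  0.035·log₂(0.035/0.193) = -0.08621
  0.372·log₂(0.372/0.455) = -0.10809
  0.478·log₂(0.478/0.240) = 0.47512
D(P‖Q) = 0.2857 bits.

0.2857 bits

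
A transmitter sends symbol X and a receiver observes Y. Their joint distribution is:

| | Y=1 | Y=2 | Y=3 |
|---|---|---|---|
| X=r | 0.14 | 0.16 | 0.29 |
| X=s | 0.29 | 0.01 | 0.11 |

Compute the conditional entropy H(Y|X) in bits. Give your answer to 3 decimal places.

Marginals: p(X) = (0.5900, 0.4100), p(Y) = (0.4300, 0.1700, 0.4000).
H(Y|X) = Σ p(X) · H(Y|X=·).
  X=r: p=0.5900, H(Y|X=r) = 1.5066
  X=s: p=0.4100, H(Y|X=s) = 0.9933
Weighted sum = 1.296 bits.

1.296 bits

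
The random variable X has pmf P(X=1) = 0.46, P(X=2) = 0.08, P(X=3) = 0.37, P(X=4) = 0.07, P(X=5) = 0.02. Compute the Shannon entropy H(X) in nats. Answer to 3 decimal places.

H(X) = −Σ p·ln p.
  −(0.46)·ln(0.46) = 0.3572
  −(0.08)·ln(0.08) = 0.2021
  −(0.37)·ln(0.37) = 0.3679
  −(0.07)·ln(0.07) = 0.1861
  −(0.02)·ln(0.02) = 0.0782
Sum: 0.3572 + 0.2021 + 0.3679 + 0.1861 + 0.0782 = 1.192 nats.

1.192 nats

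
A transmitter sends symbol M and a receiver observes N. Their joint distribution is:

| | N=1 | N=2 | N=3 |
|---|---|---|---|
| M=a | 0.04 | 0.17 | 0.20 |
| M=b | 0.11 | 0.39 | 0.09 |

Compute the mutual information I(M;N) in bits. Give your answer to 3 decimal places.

Marginals: p(M) = (0.4100, 0.5900), p(N) = (0.1500, 0.5600, 0.2900).
I(M;N) = Σ p(x,y)·log₂[p(x,y)/(p(x)p(y))].
  (a,1): 0.04·log₂(0.6504) = -0.0248
  (a,2): 0.17·log₂(0.7404) = -0.0737
  (a,3): 0.20·log₂(1.6821) = 0.1501
  (b,1): 0.11·log₂(1.2429) = 0.0345
  (b,2): 0.39·log₂(1.1804) = 0.0933
  (b,3): 0.09·log₂(0.5260) = -0.0834
Sum = 0.096 bits.

0.096 bits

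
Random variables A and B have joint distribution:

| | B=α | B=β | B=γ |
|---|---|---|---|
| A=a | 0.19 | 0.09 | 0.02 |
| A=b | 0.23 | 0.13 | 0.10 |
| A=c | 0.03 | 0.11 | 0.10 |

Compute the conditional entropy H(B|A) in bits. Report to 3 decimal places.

Chain rule: H(B|A) = H(A,B) − H(A).
Marginals: p(A) = (0.3000, 0.4600, 0.2400), p(B) = (0.4500, 0.3300, 0.2200).
H(A,B) = 2.9175 bits; H(A) = 1.5306 bits.
H(B|A) = 2.9175 − 1.5306 = 1.387 bits.

1.387 bits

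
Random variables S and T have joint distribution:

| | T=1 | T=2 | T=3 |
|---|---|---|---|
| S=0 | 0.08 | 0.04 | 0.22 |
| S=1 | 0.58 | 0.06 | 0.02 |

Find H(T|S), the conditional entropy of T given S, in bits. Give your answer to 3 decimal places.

0.845 bits

Marginals: p(S) = (0.3400, 0.6600), p(T) = (0.6600, 0.1000, 0.2400).
H(T|S) = Σ p(S) · H(T|S=·).
  S=0: p=0.3400, H(T|S=0) = 1.2608
  S=1: p=0.6600, H(T|S=1) = 0.6312
Weighted sum = 0.845 bits.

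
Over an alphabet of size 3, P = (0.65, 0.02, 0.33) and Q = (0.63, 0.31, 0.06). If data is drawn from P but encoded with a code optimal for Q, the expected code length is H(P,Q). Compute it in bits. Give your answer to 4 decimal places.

1.8065 bits

H(P,Q) = −Σ p·log₂ q.
  −0.65·log₂(0.63) = 0.43327
  −0.02·log₂(0.31) = 0.03379
  −0.33·log₂(0.06) = 1.33943
H(P,Q) = 1.8065 bits.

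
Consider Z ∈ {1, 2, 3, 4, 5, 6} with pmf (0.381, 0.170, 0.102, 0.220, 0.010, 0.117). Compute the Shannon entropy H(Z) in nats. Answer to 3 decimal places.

H(Z) = −Σ p·ln p.
  −(0.381)·ln(0.381) = 0.3676
  −(0.170)·ln(0.170) = 0.3012
  −(0.102)·ln(0.102) = 0.2328
  −(0.220)·ln(0.220) = 0.3331
  −(0.010)·ln(0.010) = 0.0461
  −(0.117)·ln(0.117) = 0.2510
Sum: 0.3676 + 0.3012 + 0.2328 + 0.3331 + 0.0461 + 0.2510 = 1.532 nats.

1.532 nats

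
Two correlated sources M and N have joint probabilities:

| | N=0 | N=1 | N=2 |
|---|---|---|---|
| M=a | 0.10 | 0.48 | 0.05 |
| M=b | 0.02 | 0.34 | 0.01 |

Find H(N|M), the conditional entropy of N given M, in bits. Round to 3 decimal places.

Marginals: p(M) = (0.6300, 0.3700), p(N) = (0.1200, 0.8200, 0.0600).
H(N|M) = Σ p(M) · H(N|M=·).
  M=a: p=0.6300, H(N|M=a) = 1.0105
  M=b: p=0.3700, H(N|M=b) = 0.4804
Weighted sum = 0.814 bits.

0.814 bits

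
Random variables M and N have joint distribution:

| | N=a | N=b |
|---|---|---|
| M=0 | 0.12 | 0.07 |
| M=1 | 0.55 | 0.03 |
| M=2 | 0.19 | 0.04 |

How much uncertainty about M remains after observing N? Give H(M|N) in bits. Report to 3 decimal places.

Chain rule: H(M|N) = H(M,N) − H(N).
Marginals: p(M) = (0.1900, 0.5800, 0.2300), p(N) = (0.8600, 0.1400).
H(M,N) = 1.9027 bits; H(N) = 0.5842 bits.
H(M|N) = 1.9027 − 0.5842 = 1.319 bits.

1.319 bits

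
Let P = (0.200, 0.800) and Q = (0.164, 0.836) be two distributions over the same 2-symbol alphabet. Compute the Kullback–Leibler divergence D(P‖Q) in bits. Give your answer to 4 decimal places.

0.0065 bits

D(P‖Q) = Σ p·log₂(p/q).
  0.200·log₂(0.200/0.164) = 0.05726
  0.800·log₂(0.800/0.836) = -0.05080
D(P‖Q) = 0.0065 bits.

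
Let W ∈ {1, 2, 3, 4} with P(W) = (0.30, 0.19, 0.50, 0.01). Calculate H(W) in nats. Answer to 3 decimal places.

1.069 nats

H(W) = −Σ p·ln p.
  −(0.30)·ln(0.30) = 0.3612
  −(0.19)·ln(0.19) = 0.3155
  −(0.50)·ln(0.50) = 0.3466
  −(0.01)·ln(0.01) = 0.0461
Sum: 0.3612 + 0.3155 + 0.3466 + 0.0461 = 1.069 nats.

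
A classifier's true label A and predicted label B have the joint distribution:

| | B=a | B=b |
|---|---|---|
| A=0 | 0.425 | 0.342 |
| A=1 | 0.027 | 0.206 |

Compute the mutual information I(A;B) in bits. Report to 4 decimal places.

Marginals: p(A) = (0.7670, 0.2330), p(B) = (0.4520, 0.5480).
I(A;B) = Σ p(x,y)·log₂[p(x,y)/(p(x)p(y))].
  (0,a): 0.425·log₂(1.2259) = 0.12488
  (0,b): 0.342·log₂(0.8137) = -0.10174
  (1,a): 0.027·log₂(0.2564) = -0.05302
  (1,b): 0.206·log₂(1.6134) = 0.14215
Sum = 0.1123 bits.

0.1123 bits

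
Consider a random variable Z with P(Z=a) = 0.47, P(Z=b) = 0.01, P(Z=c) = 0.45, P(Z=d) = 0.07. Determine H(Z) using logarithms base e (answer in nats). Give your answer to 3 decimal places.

0.946 nats

H(Z) = −Σ p·ln p.
  −(0.47)·ln(0.47) = 0.3549
  −(0.01)·ln(0.01) = 0.0461
  −(0.45)·ln(0.45) = 0.3593
  −(0.07)·ln(0.07) = 0.1861
Sum: 0.3549 + 0.0461 + 0.3593 + 0.1861 = 0.946 nats.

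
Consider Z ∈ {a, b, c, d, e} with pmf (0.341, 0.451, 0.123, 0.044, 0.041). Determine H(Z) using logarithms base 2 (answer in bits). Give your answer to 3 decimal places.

H(Z) = −Σ p·log₂ p.
  −(0.341)·log₂(0.341) = 0.5293
  −(0.451)·log₂(0.451) = 0.5181
  −(0.123)·log₂(0.123) = 0.3719
  −(0.044)·log₂(0.044) = 0.1983
  −(0.041)·log₂(0.041) = 0.1889
Sum: 0.5293 + 0.5181 + 0.3719 + 0.1983 + 0.1889 = 1.806 bits.

1.806 bits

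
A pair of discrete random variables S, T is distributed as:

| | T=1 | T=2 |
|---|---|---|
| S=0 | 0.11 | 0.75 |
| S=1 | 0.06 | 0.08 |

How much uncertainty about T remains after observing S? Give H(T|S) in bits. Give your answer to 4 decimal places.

Marginals: p(S) = (0.8600, 0.1400), p(T) = (0.1700, 0.8300).
H(T|S) = Σ p(S) · H(T|S=·).
  S=0: p=0.8600, H(T|S=0) = 0.5517
  S=1: p=0.1400, H(T|S=1) = 0.9852
Weighted sum = 0.6124 bits.

0.6124 bits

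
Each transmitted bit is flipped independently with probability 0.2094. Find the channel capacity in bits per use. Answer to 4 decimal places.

Binary symmetric channel: C = 1 − h₂(ε) where h₂ is the binary entropy function.
h₂(0.2094) = −0.2094·log₂0.2094 − 0.7906·log₂0.7906 = 0.7403.
C = 1 − 0.7403 = 0.2597 bits per channel use.

0.2597 bits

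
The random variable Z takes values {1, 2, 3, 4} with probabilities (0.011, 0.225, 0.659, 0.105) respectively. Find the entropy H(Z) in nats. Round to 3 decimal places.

H(Z) = −Σ p·ln p.
  −(0.011)·ln(0.011) = 0.0496
  −(0.225)·ln(0.225) = 0.3356
  −(0.659)·ln(0.659) = 0.2748
  −(0.105)·ln(0.105) = 0.2366
Sum: 0.0496 + 0.3356 + 0.2748 + 0.2366 = 0.897 nats.

0.897 nats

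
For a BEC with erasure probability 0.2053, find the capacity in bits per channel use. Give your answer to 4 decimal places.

Binary erasure channel: capacity C = 1 − ε.
C = 1 − 0.2053 = 0.7947 bits per channel use.

0.7947 bits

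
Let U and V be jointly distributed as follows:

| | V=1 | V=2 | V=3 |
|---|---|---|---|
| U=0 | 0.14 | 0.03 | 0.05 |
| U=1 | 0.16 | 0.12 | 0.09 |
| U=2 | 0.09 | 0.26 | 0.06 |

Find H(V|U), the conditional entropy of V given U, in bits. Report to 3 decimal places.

Chain rule: H(V|U) = H(U,V) − H(U).
Marginals: p(U) = (0.2200, 0.3700, 0.4100), p(V) = (0.3900, 0.4100, 0.2000).
H(U,V) = 2.9292 bits; H(U) = 1.5387 bits.
H(V|U) = 2.9292 − 1.5387 = 1.390 bits.

1.390 bits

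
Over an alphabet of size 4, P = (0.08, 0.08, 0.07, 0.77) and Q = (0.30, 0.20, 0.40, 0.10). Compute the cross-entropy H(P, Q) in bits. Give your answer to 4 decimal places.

H(P,Q) = −Σ p·log₂ q.
  −0.08·log₂(0.30) = 0.13896
  −0.08·log₂(0.20) = 0.18575
  −0.07·log₂(0.40) = 0.09253
  −0.77·log₂(0.10) = 2.55788
H(P,Q) = 2.9751 bits.

2.9751 bits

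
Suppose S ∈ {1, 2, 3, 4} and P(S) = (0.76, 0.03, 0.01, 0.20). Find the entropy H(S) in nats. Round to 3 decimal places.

H(S) = −Σ p·ln p.
  −(0.76)·ln(0.76) = 0.2086
  −(0.03)·ln(0.03) = 0.1052
  −(0.01)·ln(0.01) = 0.0461
  −(0.20)·ln(0.20) = 0.3219
Sum: 0.2086 + 0.1052 + 0.0461 + 0.3219 = 0.682 nats.

0.682 nats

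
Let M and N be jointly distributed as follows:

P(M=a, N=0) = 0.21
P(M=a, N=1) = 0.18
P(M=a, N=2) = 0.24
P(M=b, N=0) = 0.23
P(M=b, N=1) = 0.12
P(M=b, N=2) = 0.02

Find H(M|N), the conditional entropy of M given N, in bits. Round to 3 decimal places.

Marginals: p(M) = (0.6300, 0.3700), p(N) = (0.4400, 0.3000, 0.2600).
H(M|N) = Σ p(N) · H(M|N=·).
  N=0: p=0.4400, H(M|N=0) = 0.9985
  N=1: p=0.3000, H(M|N=1) = 0.9710
  N=2: p=0.2600, H(M|N=2) = 0.3912
Weighted sum = 0.832 bits.

0.832 bits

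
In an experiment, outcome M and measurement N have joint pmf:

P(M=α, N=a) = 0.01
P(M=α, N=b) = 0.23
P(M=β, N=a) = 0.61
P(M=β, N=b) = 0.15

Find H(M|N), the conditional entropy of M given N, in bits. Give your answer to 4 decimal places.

Marginals: p(M) = (0.2400, 0.7600), p(N) = (0.6200, 0.3800).
H(M|N) = Σ p(N) · H(M|N=·).
  N=a: p=0.6200, H(M|N=a) = 0.1191
  N=b: p=0.3800, H(M|N=b) = 0.9678
Weighted sum = 0.4416 bits.

0.4416 bits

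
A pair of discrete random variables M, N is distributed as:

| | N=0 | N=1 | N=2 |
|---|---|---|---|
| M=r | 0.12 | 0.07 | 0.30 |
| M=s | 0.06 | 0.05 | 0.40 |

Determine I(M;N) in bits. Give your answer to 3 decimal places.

Marginals: p(M) = (0.4900, 0.5100), p(N) = (0.1800, 0.1200, 0.7000).
I(M;N) = H(M) + H(N) − H(M,N).
H(M) = 0.9997, H(N) = 1.1726, H(M,N) = 2.1451.
I(M;N) = 0.9997 + 1.1726 − 2.1451 = 0.027 bits.

0.027 bits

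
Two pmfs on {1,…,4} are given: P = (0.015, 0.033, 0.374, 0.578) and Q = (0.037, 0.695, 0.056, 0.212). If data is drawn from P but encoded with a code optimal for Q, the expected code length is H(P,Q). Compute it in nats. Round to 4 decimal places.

2.0361 nats

H(P,Q) = −Σ p·ln q.
  −0.015·ln(0.037) = 0.04945
  −0.033·ln(0.695) = 0.01201
  −0.374·ln(0.056) = 1.07802
  −0.578·ln(0.212) = 0.89658
H(P,Q) = 2.0361 nats.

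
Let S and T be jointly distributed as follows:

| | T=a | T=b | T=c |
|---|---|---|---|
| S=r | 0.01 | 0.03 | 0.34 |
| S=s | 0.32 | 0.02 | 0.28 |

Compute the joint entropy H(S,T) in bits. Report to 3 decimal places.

H(S,T) = −Σ p(x,y)·log₂ p(x,y) over all 6 cells.
  cell (r,a): −0.01·log₂0.01 = 0.0664
  cell (r,b): −0.03·log₂0.03 = 0.1518
  cell (r,c): −0.34·log₂0.34 = 0.5292
  cell (s,a): −0.32·log₂0.32 = 0.5260
  cell (s,b): −0.02·log₂0.02 = 0.1129
  cell (s,c): −0.28·log₂0.28 = 0.5142
Sum = 1.901 bits.

1.901 bits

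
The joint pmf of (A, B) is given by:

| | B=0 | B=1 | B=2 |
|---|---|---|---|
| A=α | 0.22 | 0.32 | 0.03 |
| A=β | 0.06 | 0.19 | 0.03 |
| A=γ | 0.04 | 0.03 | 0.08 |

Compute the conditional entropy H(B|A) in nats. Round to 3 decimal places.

Chain rule: H(B|A) = H(A,B) − H(A).
Marginals: p(A) = (0.5700, 0.2800, 0.1500), p(B) = (0.3200, 0.5400, 0.1400).
H(A,B) = 1.8285 nats; H(A) = 0.9614 nats.
H(B|A) = 1.8285 − 0.9614 = 0.867 nats.

0.867 nats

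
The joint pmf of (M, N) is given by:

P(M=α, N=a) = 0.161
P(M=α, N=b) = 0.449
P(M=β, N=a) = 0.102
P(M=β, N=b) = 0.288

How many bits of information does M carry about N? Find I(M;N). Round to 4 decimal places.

Marginals: p(M) = (0.6100, 0.3900), p(N) = (0.2630, 0.7370).
I(M;N) = Σ p(x,y)·log₂[p(x,y)/(p(x)p(y))].
  (α,a): 0.161·log₂(1.0036) = 0.00082
  (α,b): 0.449·log₂(0.9987) = -0.00082
  (β,a): 0.102·log₂(0.9944) = -0.00082
  (β,b): 0.288·log₂(1.0020) = 0.00082
Sum = 0.0000 bits.

0.0000 bits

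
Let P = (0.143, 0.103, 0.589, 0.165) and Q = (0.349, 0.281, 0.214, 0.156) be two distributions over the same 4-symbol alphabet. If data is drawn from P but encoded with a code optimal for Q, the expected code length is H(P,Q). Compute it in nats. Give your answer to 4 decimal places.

1.4959 nats

H(P,Q) = −Σ p·ln q.
  −0.143·ln(0.349) = 0.15053
  −0.103·ln(0.281) = 0.13075
  −0.589·ln(0.214) = 0.90811
  −0.165·ln(0.156) = 0.30655
H(P,Q) = 1.4959 nats.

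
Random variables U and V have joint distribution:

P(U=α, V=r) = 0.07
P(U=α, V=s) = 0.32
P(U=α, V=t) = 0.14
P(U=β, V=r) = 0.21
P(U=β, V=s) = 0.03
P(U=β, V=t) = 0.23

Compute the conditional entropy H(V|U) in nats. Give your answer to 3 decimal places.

Chain rule: H(V|U) = H(U,V) − H(U).
Marginals: p(U) = (0.5300, 0.4700), p(V) = (0.2800, 0.3500, 0.3700).
H(U,V) = 1.5970 nats; H(U) = 0.6913 nats.
H(V|U) = 1.5970 − 0.6913 = 0.906 nats.

0.906 nats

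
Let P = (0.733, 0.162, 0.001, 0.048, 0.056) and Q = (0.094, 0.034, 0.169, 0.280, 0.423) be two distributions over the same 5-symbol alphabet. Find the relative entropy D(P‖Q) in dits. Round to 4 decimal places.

0.6755 dits

D(P‖Q) = Σ p·log₁₀(p/q).
  0.733·log₁₀(0.733/0.094) = 0.65382
  0.162·log₁₀(0.162/0.034) = 0.10984
  0.001·log₁₀(0.001/0.169) = -0.00223
  0.048·log₁₀(0.048/0.280) = -0.03676
  0.056·log₁₀(0.056/0.423) = -0.04918
D(P‖Q) = 0.6755 dits.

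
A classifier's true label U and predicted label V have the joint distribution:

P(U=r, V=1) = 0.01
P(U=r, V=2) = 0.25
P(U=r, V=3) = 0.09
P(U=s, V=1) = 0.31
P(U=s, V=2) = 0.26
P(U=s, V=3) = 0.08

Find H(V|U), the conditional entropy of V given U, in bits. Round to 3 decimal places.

1.266 bits

Marginals: p(U) = (0.3500, 0.6500), p(V) = (0.3200, 0.5100, 0.1700).
H(V|U) = Σ p(U) · H(V|U=·).
  U=r: p=0.3500, H(V|U=r) = 0.9971
  U=s: p=0.6500, H(V|U=s) = 1.4102
Weighted sum = 1.266 bits.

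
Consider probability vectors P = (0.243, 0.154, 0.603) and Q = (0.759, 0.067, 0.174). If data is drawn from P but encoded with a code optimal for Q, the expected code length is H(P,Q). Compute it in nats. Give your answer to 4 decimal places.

H(P,Q) = −Σ p·ln q.
  −0.243·ln(0.759) = 0.06701
  −0.154·ln(0.067) = 0.41627
  −0.603·ln(0.174) = 1.05447
H(P,Q) = 1.5377 nats.

1.5377 nats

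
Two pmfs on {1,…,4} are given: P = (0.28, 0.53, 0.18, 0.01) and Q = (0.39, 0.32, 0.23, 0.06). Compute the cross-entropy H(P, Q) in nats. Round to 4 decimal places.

H(P,Q) = −Σ p·ln q.
  −0.28·ln(0.39) = 0.26365
  −0.53·ln(0.32) = 0.60390
  −0.18·ln(0.23) = 0.26454
  −0.01·ln(0.06) = 0.02813
H(P,Q) = 1.1602 nats.

1.1602 nats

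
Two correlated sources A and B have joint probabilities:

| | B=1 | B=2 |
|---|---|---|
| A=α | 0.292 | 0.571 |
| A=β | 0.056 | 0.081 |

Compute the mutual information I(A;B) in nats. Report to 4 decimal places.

0.0013 nats

Marginals: p(A) = (0.8630, 0.1370), p(B) = (0.3480, 0.6520).
I(A;B) = H(A) + H(B) − H(A,B).
H(A) = 0.3995, H(B) = 0.6462, H(A,B) = 1.0444.
I(A;B) = 0.3995 + 0.6462 − 1.0444 = 0.0013 nats.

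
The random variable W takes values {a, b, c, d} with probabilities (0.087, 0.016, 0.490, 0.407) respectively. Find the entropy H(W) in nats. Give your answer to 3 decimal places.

0.994 nats

H(W) = −Σ p·ln p.
  −(0.087)·ln(0.087) = 0.2124
  −(0.016)·ln(0.016) = 0.0662
  −(0.490)·ln(0.490) = 0.3495
  −(0.407)·ln(0.407) = 0.3659
Sum: 0.2124 + 0.0662 + 0.3495 + 0.3659 = 0.994 nats.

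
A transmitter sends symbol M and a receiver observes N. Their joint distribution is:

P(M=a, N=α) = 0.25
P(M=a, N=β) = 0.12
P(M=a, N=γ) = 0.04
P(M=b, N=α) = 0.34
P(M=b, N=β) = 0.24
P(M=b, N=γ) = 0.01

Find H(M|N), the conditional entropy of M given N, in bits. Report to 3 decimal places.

Marginals: p(M) = (0.4100, 0.5900), p(N) = (0.5900, 0.3600, 0.0500).
H(M|N) = Σ p(N) · H(M|N=·).
  N=α: p=0.5900, H(M|N=α) = 0.9831
  N=β: p=0.3600, H(M|N=β) = 0.9183
  N=γ: p=0.0500, H(M|N=γ) = 0.7219
Weighted sum = 0.947 bits.

0.947 bits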